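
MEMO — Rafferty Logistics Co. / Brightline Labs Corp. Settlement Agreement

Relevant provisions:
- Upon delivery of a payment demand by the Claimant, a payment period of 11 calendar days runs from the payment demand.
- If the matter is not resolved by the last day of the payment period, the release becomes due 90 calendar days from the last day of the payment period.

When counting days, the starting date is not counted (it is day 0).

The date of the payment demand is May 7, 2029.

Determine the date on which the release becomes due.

The last day of the payment period: 11 calendar days after May 7, 2029 is May 18, 2029.
The date on which the release becomes due: 90 calendar days after May 18, 2029 is August 16, 2029.

August 16, 2029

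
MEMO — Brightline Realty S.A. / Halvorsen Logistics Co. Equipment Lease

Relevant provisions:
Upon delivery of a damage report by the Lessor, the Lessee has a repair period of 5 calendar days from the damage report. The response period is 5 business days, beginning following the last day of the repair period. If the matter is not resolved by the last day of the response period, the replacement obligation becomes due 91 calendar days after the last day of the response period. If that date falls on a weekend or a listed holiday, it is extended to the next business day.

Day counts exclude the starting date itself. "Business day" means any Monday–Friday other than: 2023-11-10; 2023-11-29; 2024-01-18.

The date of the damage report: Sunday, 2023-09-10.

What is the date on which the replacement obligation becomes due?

Adding 5 calendar days to 2023-09-10 gives 2023-09-15, which is the last day of the repair period.
The last day of the response period: 5 business days after Friday, 2023-09-15, skipping weekends — Sep 18, Sep 19, Sep 20, Sep 21, Sep 22 — lands on Friday, 2023-09-22.
Adding 91 calendar days to 2023-09-22 gives 2023-12-22, which is the date on which the replacement obligation becomes due. 2023-12-22 is a Friday and is not a listed holiday, so no roll-forward applies.

2023-12-22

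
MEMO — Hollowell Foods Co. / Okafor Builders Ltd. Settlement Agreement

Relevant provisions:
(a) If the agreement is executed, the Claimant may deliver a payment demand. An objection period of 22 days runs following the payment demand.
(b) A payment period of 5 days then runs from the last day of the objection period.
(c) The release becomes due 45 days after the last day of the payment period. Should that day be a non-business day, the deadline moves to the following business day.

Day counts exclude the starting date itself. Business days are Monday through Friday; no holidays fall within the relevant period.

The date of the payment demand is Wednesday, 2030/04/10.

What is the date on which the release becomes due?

2030/06/21

The last day of the objection period: 2030/04/10 + 22 days = 2030/05/02.
The last day of the payment period: 2030/05/02 + 5 days = 2030/05/07.
Adding 45 calendar days to 2030/05/07 gives 2030/06/21, which is the date on which the release becomes due. 2030/06/21 is a Friday, so no roll-forward applies.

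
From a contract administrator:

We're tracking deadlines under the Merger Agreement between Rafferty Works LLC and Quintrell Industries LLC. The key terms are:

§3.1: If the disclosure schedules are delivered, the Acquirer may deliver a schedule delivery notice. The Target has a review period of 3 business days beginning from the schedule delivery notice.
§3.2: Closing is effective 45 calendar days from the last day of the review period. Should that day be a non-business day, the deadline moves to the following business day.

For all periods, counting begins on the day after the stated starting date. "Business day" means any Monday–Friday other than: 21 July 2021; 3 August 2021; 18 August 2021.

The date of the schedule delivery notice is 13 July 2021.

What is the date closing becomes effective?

30 August 2021

The last day of the review period: counting 3 business days from Tuesday, 13 July 2021 (Jul 14, Jul 15, Jul 16, skipping weekends) reaches Friday, 16 July 2021.
The date closing becomes effective: 45 calendar days after 16 July 2021 is 30 August 2021. 30 August 2021 is a Monday and is not a listed holiday, so no roll-forward applies.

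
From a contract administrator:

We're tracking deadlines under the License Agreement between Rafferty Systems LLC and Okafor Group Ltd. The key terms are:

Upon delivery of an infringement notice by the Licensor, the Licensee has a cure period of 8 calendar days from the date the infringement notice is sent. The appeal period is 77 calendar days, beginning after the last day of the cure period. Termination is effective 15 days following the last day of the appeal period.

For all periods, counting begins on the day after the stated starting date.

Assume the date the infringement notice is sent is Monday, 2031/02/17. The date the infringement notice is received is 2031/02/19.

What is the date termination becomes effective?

2031/05/28

The last day of the cure period: 8 calendar days after 2031/02/17 is 2031/02/25.
The last day of the appeal period: 2031/02/25 + 77 days = 2031/05/13.
The date termination becomes effective: 2031/05/13 + 15 days = 2031/05/28.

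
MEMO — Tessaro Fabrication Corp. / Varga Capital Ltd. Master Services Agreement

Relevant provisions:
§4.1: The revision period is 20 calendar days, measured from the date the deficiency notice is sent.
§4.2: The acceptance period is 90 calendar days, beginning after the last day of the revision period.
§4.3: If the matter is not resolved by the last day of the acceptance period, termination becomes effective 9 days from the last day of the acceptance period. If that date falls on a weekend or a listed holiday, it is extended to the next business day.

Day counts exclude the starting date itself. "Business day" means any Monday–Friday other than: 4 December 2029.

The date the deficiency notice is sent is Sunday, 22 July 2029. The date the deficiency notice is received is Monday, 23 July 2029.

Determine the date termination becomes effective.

The last day of the revision period: 20 calendar days after 22 July 2029 is 11 August 2029.
The last day of the acceptance period: 11 August 2029 + 90 days = 9 November 2029.
The date termination becomes effective: 9 November 2029 + 9 days = 18 November 2029. That falls on a Sunday, so it rolls to the next business day, Monday, 19 November 2029.

19 November 2029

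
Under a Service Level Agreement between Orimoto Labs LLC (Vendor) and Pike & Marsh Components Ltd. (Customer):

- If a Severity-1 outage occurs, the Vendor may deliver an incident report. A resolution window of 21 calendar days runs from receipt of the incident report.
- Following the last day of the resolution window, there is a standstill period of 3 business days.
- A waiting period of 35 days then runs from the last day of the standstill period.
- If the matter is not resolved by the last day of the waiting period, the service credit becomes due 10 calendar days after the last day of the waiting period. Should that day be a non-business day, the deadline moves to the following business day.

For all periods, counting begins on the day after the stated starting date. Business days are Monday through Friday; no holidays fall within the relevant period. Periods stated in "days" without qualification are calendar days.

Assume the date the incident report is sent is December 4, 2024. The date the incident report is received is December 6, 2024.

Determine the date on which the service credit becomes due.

February 17, 2025

Adding 21 calendar days to December 6, 2024 gives December 27, 2024, which is the last day of the resolution window.
The last day of the standstill period: 3 business days after Friday, December 27, 2024, skipping weekends — Dec 30, Dec 31, Jan 1 — lands on Wednesday, January 1, 2025.
The last day of the waiting period: January 1, 2025 + 35 days = February 5, 2025.
Adding 10 calendar days to February 5, 2025 gives February 15, 2025, which is the date on which the service credit becomes due. That falls on a Saturday, so it rolls to the next business day, Monday, February 17, 2025.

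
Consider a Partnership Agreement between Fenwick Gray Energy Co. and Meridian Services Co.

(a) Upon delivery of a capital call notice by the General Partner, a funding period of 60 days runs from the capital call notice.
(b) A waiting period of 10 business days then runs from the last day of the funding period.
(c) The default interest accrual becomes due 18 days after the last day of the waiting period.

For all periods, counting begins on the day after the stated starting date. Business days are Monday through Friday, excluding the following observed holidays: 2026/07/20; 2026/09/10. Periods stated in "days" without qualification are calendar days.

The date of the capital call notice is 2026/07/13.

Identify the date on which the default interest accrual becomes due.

The last day of the funding period: 60 calendar days after 2026/07/13 is 2026/09/11.
From Friday, 2026/09/11, 10 business days (Sep 14, Sep 15, Sep 16, Sep 17, Sep 18, Sep 21, Sep 22, Sep 23, Sep 24, Sep 25, skipping weekends) brings us to Friday, 2026/09/25, which is the last day of the waiting period.
The date on which the default interest accrual becomes due: 18 calendar days after 2026/09/25 is 2026/10/13.

2026/10/13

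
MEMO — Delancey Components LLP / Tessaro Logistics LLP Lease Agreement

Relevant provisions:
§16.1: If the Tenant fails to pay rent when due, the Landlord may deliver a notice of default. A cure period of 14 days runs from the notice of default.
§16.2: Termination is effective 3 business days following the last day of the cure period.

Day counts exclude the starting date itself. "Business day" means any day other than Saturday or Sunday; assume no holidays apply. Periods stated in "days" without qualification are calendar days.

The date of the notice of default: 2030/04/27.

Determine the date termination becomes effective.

Adding 14 calendar days to 2030/04/27 gives 2030/05/11, which is the last day of the cure period.
The date termination becomes effective: 3 business days after Saturday, 2030/05/11, skipping weekends — May 13, May 14, May 15 — lands on Wednesday, 2030/05/15.

2030/05/15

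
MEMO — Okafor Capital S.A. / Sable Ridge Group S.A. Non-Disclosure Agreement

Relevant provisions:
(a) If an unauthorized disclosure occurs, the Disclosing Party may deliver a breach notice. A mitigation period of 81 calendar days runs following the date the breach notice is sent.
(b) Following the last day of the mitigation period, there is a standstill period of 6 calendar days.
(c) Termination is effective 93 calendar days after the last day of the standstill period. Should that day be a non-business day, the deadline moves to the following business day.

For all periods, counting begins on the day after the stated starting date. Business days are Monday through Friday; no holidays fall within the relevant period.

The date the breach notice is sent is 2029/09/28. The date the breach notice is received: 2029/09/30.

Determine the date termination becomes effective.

2030/03/27

The last day of the mitigation period: 81 calendar days after 2029/09/28 is 2029/12/18.
The last day of the standstill period: 6 calendar days after 2029/12/18 is 2029/12/24.
The date termination becomes effective: 2029/12/24 + 93 days = 2030/03/27. 2030/03/27 is a Wednesday, so no roll-forward applies.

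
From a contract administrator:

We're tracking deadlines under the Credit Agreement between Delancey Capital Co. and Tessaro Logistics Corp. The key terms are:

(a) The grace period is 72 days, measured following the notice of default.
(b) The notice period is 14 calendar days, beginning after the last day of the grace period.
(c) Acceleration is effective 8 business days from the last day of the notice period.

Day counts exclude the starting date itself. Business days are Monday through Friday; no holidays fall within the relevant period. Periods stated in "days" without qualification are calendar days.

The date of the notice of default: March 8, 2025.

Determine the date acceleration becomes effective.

The last day of the grace period: 72 calendar days after March 8, 2025 is May 19, 2025.
Adding 14 calendar days to May 19, 2025 gives June 2, 2025, which is the last day of the notice period.
The date acceleration becomes effective: 8 business days after Monday, June 2, 2025, skipping weekends — Jun 3, Jun 4, Jun 5, Jun 6, Jun 9, Jun 10, Jun 11, Jun 12 — lands on Thursday, June 12, 2025.

June 12, 2025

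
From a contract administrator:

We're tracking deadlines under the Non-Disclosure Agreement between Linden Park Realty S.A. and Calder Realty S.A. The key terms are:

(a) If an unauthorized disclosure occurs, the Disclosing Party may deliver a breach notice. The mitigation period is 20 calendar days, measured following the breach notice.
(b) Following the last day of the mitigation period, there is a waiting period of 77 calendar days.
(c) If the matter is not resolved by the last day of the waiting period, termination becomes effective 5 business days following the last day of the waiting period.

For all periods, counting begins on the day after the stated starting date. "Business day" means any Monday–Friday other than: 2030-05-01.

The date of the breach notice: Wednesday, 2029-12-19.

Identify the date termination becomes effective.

The last day of the mitigation period: 2029-12-19 + 20 days = 2030-01-08.
Adding 77 calendar days to 2030-01-08 gives 2030-03-26, which is the last day of the waiting period.
The date termination becomes effective: 5 business days after Tuesday, 2030-03-26, skipping weekends — Mar 27, Mar 28, Mar 29, Apr 1, Apr 2 — lands on Tuesday, 2030-04-02.

2030-04-02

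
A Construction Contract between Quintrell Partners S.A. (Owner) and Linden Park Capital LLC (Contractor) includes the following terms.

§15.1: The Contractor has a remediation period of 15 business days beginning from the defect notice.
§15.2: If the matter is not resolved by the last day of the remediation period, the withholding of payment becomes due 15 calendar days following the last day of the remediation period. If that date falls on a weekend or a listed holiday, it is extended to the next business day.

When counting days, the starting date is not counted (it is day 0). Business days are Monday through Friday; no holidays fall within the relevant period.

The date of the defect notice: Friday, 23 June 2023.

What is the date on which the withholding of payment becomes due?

The last day of the remediation period: 15 business days after Friday, 23 June 2023, skipping weekends — Jun 26, Jun 27, Jun 28, Jun 29, …, Jul 12, Jul 13, Jul 14 — lands on Friday, 14 July 2023.
The date on which the withholding of payment becomes due: 14 July 2023 + 15 days = 29 July 2023. That falls on a Saturday, so it rolls to the next business day, Monday, 31 July 2023.

31 July 2023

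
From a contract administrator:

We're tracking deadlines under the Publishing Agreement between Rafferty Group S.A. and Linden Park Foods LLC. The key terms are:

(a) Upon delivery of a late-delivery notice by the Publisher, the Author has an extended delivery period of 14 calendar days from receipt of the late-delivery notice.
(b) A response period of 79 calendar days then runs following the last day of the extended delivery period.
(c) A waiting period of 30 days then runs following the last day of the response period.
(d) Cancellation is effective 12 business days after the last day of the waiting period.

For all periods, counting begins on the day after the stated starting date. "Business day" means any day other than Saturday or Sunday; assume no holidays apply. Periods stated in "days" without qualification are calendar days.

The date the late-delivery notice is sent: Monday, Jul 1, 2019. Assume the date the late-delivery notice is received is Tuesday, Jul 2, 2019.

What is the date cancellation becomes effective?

Nov 19, 2019

Adding 14 calendar days to Jul 2, 2019 gives Jul 16, 2019, which is the last day of the extended delivery period.
The last day of the response period: 79 calendar days after Jul 16, 2019 is Oct 3, 2019.
The last day of the waiting period: 30 calendar days after Oct 3, 2019 is Nov 2, 2019.
From Saturday, Nov 2, 2019, 12 business days (Nov 4, Nov 5, Nov 6, Nov 7, …, Nov 15, Nov 18, Nov 19, skipping weekends) brings us to Tuesday, Nov 19, 2019, which is the date cancellation becomes effective.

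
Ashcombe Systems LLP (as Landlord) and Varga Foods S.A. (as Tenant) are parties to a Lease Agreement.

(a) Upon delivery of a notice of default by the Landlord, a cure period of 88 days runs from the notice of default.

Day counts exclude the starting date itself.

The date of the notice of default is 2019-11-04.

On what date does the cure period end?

Adding 88 calendar days to 2019-11-04 gives 2020-01-31, which is the last day of the cure period.

2020-01-31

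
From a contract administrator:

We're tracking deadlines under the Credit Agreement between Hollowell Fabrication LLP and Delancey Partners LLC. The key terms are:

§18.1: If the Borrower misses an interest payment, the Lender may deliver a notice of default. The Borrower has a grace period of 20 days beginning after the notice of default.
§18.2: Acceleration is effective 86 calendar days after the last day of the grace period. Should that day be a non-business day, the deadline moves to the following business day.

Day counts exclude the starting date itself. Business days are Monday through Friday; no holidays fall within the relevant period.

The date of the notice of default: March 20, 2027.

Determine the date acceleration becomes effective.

July 5, 2027

Adding 20 calendar days to March 20, 2027 gives April 9, 2027, which is the last day of the grace period.
The date acceleration becomes effective: April 9, 2027 + 86 days = July 4, 2027. That falls on a Sunday, so it rolls to the next business day, Monday, July 5, 2027.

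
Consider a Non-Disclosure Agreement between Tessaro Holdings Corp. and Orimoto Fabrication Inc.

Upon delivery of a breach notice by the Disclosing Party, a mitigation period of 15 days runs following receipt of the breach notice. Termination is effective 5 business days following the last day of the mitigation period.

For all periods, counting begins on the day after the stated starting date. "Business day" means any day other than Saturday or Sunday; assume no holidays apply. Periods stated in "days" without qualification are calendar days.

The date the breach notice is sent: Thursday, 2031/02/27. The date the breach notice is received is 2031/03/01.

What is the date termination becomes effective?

2031/03/21

The last day of the mitigation period: 15 calendar days after 2031/03/01 is 2031/03/16.
The date termination becomes effective: 5 business days after Sunday, 2031/03/16, skipping weekends — Mar 17, Mar 18, Mar 19, Mar 20, Mar 21 — lands on Friday, 2031/03/21.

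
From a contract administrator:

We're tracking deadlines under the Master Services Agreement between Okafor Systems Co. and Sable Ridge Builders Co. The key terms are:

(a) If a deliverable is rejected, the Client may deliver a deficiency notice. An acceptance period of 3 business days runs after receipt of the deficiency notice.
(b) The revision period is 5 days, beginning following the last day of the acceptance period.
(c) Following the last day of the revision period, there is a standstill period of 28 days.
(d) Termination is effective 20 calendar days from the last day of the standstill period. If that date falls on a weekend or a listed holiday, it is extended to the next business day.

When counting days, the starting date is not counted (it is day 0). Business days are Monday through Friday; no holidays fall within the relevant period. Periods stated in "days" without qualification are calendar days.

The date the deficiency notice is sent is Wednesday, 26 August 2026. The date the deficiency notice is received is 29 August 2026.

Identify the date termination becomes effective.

26 October 2026

The last day of the acceptance period: counting 3 business days from Saturday, 29 August 2026 (Aug 31, Sep 1, Sep 2, skipping weekends) reaches Wednesday, 2 September 2026.
The last day of the revision period: 2 September 2026 + 5 days = 7 September 2026.
Adding 28 calendar days to 7 September 2026 gives 5 October 2026, which is the last day of the standstill period.
The date termination becomes effective: 5 October 2026 + 20 days = 25 October 2026. That falls on a Sunday, so it rolls to the next business day, Monday, 26 October 2026.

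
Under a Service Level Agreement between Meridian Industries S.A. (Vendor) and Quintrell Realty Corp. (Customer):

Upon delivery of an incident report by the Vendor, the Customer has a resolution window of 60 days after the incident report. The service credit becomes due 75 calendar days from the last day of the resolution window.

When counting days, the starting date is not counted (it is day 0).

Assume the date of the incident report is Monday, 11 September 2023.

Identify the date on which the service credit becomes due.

The last day of the resolution window: 11 September 2023 + 60 days = 10 November 2023.
The date on which the service credit becomes due: 75 calendar days after 10 November 2023 is 24 January 2024.

24 January 2024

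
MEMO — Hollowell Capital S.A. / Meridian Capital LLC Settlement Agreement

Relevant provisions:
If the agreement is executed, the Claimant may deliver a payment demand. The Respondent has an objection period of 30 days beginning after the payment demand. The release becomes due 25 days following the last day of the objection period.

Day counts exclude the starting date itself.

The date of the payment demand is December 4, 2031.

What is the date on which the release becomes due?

January 28, 2032

The last day of the objection period: 30 calendar days after December 4, 2031 is January 3, 2032.
The date on which the release becomes due: 25 calendar days after January 3, 2032 is January 28, 2032.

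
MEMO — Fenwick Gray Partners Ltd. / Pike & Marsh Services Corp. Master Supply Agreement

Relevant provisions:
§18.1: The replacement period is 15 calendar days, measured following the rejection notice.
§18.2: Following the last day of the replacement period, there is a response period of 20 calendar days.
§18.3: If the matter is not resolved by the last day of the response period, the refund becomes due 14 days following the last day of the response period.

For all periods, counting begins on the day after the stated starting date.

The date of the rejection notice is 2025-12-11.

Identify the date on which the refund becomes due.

The last day of the replacement period: 2025-12-11 + 15 days = 2025-12-26.
The last day of the response period: 20 calendar days after 2025-12-26 is 2026-01-15.
Adding 14 calendar days to 2026-01-15 gives 2026-01-29, which is the date on which the refund becomes due.

2026-01-29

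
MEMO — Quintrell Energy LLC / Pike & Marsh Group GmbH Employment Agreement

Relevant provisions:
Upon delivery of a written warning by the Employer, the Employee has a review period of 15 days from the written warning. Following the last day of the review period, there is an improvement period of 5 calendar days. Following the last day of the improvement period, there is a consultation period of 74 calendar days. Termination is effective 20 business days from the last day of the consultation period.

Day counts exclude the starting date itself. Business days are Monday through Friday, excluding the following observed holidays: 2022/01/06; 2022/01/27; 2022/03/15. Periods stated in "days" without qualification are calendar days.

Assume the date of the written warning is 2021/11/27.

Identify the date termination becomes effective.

The last day of the review period: 2021/11/27 + 15 days = 2021/12/12.
The last day of the improvement period: 2021/12/12 + 5 days = 2021/12/17.
The last day of the consultation period: 74 calendar days after 2021/12/17 is 2022/03/01.
The date termination becomes effective: 20 business days after Tuesday, 2022/03/01, skipping weekends and the listed holiday on Mar 15 — Mar 2, Mar 3, Mar 4, Mar 7, …, Mar 28, Mar 29, Mar 30 — lands on Wednesday, 2022/03/30.

2022/03/30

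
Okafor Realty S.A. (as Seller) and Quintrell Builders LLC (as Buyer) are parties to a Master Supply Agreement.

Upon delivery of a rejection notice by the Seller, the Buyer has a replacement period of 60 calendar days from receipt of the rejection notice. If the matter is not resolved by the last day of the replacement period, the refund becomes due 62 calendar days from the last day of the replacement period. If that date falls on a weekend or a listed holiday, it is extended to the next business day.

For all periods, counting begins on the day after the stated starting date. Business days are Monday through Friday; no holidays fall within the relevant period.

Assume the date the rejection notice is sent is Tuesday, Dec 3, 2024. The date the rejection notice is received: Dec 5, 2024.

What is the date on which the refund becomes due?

Apr 7, 2025

The last day of the replacement period: Dec 5, 2024 + 60 days = Feb 3, 2025.
Adding 62 calendar days to Feb 3, 2025 gives Apr 6, 2025, which is the date on which the refund becomes due. That falls on a Sunday, so it rolls to the next business day, Monday, Apr 7, 2025.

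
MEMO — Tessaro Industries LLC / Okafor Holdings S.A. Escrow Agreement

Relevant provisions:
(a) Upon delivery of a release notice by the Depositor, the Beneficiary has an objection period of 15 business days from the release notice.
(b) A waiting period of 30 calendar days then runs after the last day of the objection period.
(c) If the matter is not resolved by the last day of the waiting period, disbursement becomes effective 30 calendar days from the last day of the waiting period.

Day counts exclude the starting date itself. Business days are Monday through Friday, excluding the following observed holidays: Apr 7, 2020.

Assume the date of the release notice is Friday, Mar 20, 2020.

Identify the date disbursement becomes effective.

The last day of the objection period: 15 business days after Friday, Mar 20, 2020, skipping weekends and the listed holiday on Apr 7 — Mar 23, Mar 24, Mar 25, Mar 26, …, Apr 9, Apr 10, Apr 13 — lands on Monday, Apr 13, 2020.
Adding 30 calendar days to Apr 13, 2020 gives May 13, 2020, which is the last day of the waiting period.
The date disbursement becomes effective: 30 calendar days after May 13, 2020 is Jun 12, 2020.

Jun 12, 2020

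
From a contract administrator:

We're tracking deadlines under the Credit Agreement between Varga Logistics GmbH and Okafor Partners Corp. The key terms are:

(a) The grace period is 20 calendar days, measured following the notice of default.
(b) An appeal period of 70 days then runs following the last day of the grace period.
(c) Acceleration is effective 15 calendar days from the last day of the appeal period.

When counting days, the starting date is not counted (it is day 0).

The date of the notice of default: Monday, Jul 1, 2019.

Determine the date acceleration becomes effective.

Oct 14, 2019

The last day of the grace period: 20 calendar days after Jul 1, 2019 is Jul 21, 2019.
The last day of the appeal period: Jul 21, 2019 + 70 days = Sep 29, 2019.
The date acceleration becomes effective: 15 calendar days after Sep 29, 2019 is Oct 14, 2019.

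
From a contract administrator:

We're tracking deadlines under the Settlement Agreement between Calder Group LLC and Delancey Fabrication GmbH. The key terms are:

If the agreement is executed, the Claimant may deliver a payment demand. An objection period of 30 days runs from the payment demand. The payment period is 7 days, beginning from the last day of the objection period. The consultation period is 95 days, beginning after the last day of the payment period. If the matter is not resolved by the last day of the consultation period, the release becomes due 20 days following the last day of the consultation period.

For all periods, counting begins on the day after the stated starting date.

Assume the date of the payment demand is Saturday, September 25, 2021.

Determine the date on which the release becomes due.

February 24, 2022

The last day of the objection period: 30 calendar days after September 25, 2021 is October 25, 2021.
The last day of the payment period: 7 calendar days after October 25, 2021 is November 1, 2021.
The last day of the consultation period: 95 calendar days after November 1, 2021 is February 4, 2022.
Adding 20 calendar days to February 4, 2022 gives February 24, 2022, which is the date on which the release becomes due.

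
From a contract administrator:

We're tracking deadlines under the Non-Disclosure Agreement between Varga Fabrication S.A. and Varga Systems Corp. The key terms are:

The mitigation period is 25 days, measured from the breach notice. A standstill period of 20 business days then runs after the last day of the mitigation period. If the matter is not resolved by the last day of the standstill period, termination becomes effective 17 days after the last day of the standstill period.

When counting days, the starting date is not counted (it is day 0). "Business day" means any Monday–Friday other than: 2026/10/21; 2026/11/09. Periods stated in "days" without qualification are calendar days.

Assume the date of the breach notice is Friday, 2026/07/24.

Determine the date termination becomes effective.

The last day of the mitigation period: 25 calendar days after 2026/07/24 is 2026/08/18.
The last day of the standstill period: 20 business days after Tuesday, 2026/08/18, skipping weekends — Aug 19, Aug 20, Aug 21, Aug 24, …, Sep 11, Sep 14, Sep 15 — lands on Tuesday, 2026/09/15.
The date termination becomes effective: 17 calendar days after 2026/09/15 is 2026/10/02.

2026/10/02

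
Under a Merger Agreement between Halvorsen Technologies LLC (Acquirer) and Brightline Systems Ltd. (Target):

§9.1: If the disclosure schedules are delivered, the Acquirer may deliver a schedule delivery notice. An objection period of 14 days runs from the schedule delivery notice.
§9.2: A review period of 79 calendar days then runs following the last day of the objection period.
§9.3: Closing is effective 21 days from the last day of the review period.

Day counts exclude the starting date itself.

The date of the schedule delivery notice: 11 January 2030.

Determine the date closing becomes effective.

The last day of the objection period: 11 January 2030 + 14 days = 25 January 2030.
The last day of the review period: 25 January 2030 + 79 days = 14 April 2030.
The date closing becomes effective: 14 April 2030 + 21 days = 5 May 2030.

5 May 2030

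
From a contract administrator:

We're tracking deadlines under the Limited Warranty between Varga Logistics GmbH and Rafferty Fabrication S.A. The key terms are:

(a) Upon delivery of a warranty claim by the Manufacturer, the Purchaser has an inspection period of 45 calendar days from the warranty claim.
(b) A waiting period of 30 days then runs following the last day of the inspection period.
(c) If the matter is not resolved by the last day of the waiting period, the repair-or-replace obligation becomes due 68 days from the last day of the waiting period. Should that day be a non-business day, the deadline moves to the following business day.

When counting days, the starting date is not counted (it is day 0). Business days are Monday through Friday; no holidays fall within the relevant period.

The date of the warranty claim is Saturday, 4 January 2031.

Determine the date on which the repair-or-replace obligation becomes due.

The last day of the inspection period: 4 January 2031 + 45 days = 18 February 2031.
The last day of the waiting period: 30 calendar days after 18 February 2031 is 20 March 2031.
Adding 68 calendar days to 20 March 2031 gives 27 May 2031, which is the date on which the repair-or-replace obligation becomes due. 27 May 2031 is a Tuesday, so no roll-forward applies.

27 May 2031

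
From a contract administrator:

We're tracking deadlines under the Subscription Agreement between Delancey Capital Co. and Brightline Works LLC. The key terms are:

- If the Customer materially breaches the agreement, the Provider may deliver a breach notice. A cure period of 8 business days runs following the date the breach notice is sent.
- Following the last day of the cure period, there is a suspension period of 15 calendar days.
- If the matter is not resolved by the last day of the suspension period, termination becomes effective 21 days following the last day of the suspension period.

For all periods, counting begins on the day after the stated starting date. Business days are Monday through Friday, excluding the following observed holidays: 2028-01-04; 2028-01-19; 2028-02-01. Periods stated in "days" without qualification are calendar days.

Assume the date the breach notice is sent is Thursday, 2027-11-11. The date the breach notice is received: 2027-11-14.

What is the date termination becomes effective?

2027-12-29

The last day of the cure period: counting 8 business days from Thursday, 2027-11-11 (Nov 12, Nov 15, Nov 16, Nov 17, Nov 18, Nov 19, Nov 22, Nov 23, skipping weekends) reaches Tuesday, 2027-11-23.
The last day of the suspension period: 15 calendar days after 2027-11-23 is 2027-12-08.
Adding 21 calendar days to 2027-12-08 gives 2027-12-29, which is the date termination becomes effective.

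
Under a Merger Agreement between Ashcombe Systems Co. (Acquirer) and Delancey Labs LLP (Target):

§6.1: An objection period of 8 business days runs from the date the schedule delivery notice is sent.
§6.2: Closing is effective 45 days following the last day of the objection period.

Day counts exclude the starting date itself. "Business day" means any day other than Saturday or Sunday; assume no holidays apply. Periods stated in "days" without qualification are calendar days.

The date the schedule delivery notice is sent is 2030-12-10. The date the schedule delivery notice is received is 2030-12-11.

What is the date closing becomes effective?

The last day of the objection period: 8 business days after Tuesday, 2030-12-10, skipping weekends — Dec 11, Dec 12, Dec 13, Dec 16, Dec 17, Dec 18, Dec 19, Dec 20 — lands on Friday, 2030-12-20.
The date closing becomes effective: 2030-12-20 + 45 days = 2031-02-03.

2031-02-03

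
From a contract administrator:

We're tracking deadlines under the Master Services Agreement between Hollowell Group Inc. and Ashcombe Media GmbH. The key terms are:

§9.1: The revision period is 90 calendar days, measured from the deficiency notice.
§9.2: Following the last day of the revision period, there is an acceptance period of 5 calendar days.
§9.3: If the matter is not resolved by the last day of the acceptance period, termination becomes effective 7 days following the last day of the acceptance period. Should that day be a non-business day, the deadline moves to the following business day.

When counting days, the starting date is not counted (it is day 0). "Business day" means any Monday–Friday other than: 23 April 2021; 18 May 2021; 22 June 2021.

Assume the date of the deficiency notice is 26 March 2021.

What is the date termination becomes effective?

6 July 2021

The last day of the revision period: 90 calendar days after 26 March 2021 is 24 June 2021.
The last day of the acceptance period: 24 June 2021 + 5 days = 29 June 2021.
The date termination becomes effective: 29 June 2021 + 7 days = 6 July 2021. 6 July 2021 is a Tuesday and is not a listed holiday, so no roll-forward applies.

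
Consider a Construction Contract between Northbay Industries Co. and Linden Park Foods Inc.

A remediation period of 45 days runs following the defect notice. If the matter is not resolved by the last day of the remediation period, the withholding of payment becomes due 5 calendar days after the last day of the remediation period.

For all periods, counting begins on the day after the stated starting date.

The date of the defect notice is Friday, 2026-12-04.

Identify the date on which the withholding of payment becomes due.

2027-01-23

The last day of the remediation period: 2026-12-04 + 45 days = 2027-01-18.
The date on which the withholding of payment becomes due: 5 calendar days after 2027-01-18 is 2027-01-23.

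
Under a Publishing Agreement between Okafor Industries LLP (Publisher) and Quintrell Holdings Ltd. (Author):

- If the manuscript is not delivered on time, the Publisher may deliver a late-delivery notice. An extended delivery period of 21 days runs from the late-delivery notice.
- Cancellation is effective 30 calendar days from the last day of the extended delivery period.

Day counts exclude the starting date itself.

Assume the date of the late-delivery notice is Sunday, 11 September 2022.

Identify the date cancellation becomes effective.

The last day of the extended delivery period: 21 calendar days after 11 September 2022 is 2 October 2022.
Adding 30 calendar days to 2 October 2022 gives 1 November 2022, which is the date cancellation becomes effective.

1 November 2022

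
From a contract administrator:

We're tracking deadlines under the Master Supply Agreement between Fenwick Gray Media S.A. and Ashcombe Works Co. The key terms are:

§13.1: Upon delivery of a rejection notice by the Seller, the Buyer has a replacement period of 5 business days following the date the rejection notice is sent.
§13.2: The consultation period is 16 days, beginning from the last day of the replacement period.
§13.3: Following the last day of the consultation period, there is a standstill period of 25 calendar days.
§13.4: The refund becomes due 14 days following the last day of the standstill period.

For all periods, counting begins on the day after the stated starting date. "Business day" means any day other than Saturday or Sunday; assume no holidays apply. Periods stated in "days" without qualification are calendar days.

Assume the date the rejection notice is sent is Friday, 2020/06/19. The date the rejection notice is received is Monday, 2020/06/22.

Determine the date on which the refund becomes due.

2020/08/20

From Friday, 2020/06/19, 5 business days (Jun 22, Jun 23, Jun 24, Jun 25, Jun 26, skipping weekends) brings us to Friday, 2020/06/26, which is the last day of the replacement period.
Adding 16 calendar days to 2020/06/26 gives 2020/07/12, which is the last day of the consultation period.
The last day of the standstill period: 25 calendar days after 2020/07/12 is 2020/08/06.
The date on which the refund becomes due: 2020/08/06 + 14 days = 2020/08/20.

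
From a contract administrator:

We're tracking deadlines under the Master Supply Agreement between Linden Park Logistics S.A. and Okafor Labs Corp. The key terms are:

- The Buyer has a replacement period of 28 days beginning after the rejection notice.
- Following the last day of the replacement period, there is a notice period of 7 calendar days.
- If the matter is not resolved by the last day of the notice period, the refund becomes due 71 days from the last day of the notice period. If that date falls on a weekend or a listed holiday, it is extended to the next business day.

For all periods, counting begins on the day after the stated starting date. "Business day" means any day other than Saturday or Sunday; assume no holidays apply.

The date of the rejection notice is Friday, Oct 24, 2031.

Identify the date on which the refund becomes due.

Feb 9, 2032

Adding 28 calendar days to Oct 24, 2031 gives Nov 21, 2031, which is the last day of the replacement period.
The last day of the notice period: 7 calendar days after Nov 21, 2031 is Nov 28, 2031.
The date on which the refund becomes due: Nov 28, 2031 + 71 days = Feb 7, 2032. That falls on a Saturday, so it rolls to the next business day, Monday, Feb 9, 2032.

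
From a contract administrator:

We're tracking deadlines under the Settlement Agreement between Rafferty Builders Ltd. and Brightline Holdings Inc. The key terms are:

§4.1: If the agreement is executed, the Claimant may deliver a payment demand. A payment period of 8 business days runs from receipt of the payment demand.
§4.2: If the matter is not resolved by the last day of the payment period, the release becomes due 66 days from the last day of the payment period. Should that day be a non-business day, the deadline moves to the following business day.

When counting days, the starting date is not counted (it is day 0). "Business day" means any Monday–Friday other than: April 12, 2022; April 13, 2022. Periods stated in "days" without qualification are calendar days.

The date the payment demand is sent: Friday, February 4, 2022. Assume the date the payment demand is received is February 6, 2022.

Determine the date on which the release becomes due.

April 25, 2022

From Sunday, February 6, 2022, 8 business days (Feb 7, Feb 8, Feb 9, Feb 10, Feb 11, Feb 14, Feb 15, Feb 16, skipping weekends) brings us to Wednesday, February 16, 2022, which is the last day of the payment period.
The date on which the release becomes due: February 16, 2022 + 66 days = April 23, 2022. That falls on a Saturday, so it rolls to the next business day, Monday, April 25, 2022.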